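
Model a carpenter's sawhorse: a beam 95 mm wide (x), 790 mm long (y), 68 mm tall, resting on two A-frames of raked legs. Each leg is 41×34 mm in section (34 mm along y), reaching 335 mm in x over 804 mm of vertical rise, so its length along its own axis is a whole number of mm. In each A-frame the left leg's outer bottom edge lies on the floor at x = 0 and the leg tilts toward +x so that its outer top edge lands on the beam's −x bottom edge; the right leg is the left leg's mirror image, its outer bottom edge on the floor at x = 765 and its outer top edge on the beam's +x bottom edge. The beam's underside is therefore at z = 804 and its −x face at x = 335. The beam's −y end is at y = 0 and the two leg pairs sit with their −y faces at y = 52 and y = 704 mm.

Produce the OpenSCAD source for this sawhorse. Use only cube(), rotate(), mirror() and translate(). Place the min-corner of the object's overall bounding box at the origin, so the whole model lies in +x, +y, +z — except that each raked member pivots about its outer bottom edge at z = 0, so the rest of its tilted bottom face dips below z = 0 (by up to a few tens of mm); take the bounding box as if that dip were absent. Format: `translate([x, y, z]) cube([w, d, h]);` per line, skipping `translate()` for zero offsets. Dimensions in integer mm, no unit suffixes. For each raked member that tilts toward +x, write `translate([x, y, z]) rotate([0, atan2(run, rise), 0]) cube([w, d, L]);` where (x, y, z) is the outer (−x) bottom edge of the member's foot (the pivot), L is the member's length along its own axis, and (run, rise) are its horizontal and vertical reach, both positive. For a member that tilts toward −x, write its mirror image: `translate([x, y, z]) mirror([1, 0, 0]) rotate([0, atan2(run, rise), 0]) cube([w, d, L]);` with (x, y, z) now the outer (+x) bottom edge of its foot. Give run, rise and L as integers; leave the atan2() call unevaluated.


translate([335, 0, 804]) cube([95, 790, 68]);
translate([0, 52, 0]) rotate([0, atan2(335, 804), 0]) cube([41, 34, 871]);
translate([765, 52, 0]) mirror([1, 0, 0]) rotate([0, atan2(335, 804), 0]) cube([41, 34, 871]);
translate([0, 704, 0]) rotate([0, atan2(335, 804), 0]) cube([41, 34, 871]);
translate([765, 704, 0]) mirror([1, 0, 0]) rotate([0, atan2(335, 804), 0]) cube([41, 34, 871]);


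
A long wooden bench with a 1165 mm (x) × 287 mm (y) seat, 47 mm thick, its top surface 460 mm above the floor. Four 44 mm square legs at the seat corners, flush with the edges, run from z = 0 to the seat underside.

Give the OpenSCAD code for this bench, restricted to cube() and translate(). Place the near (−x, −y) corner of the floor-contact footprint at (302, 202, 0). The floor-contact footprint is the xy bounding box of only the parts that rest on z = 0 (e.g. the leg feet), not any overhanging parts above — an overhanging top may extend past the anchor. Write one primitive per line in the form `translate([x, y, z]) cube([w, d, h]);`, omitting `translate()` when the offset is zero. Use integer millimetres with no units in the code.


translate([302, 202, 413]) cube([1165, 287, 47]);
translate([302, 202, 0]) cube([44, 44, 413]);
translate([302, 445, 0]) cube([44, 44, 413]);
translate([1423, 202, 0]) cube([44, 44, 413]);
translate([1423, 445, 0]) cube([44, 44, 413]);


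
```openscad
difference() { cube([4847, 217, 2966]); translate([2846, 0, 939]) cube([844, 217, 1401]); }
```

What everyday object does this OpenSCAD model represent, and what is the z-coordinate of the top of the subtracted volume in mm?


A wall with a window opening. The window head height is 2340 mm.

A wall with a rectangular opening subtracted — a window. Sill at z = 939, opening 1401 mm tall, so the head is at 939 + 1401 = 2340 mm.


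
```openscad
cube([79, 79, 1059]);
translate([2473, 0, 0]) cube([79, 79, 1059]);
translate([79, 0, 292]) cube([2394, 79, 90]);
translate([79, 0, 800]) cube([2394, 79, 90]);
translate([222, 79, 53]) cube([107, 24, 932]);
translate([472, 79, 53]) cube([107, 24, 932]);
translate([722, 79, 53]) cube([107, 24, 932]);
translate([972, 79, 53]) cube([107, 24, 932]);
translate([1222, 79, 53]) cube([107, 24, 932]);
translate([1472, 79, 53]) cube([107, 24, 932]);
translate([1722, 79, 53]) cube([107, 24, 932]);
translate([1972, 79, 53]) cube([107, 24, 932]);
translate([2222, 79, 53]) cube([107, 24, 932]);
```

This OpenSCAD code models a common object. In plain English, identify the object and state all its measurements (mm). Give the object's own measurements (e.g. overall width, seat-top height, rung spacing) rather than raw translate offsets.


A fence section. Two 79×79 mm posts, 1059 mm tall, stand on the floor with a clear span of 2394 mm between their inner faces. Two horizontal rails of 79×90 mm section span the gap between the posts with their undersides at z = 292 mm and z = 800 mm, flush with the posts' −y face. 9 pickets, each 107 mm wide, 24 mm thick and 932 mm tall, are fixed to the +y face of the rails with their bottoms at z = 53 mm, spaced across the span with a 143 mm gap after the −x post and between neighbouring pickets, with 144 mm left before the +x post.


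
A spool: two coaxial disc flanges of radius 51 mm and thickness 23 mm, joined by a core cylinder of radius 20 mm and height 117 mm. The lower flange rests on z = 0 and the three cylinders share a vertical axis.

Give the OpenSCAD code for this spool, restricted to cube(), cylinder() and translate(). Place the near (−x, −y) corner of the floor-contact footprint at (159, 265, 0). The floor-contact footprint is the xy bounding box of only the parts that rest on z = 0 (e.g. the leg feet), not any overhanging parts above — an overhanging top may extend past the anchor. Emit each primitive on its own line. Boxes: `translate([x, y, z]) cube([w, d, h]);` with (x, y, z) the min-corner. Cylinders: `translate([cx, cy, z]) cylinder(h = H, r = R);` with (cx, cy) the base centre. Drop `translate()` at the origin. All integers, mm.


translate([210, 316, 0]) cylinder(h = 23, r = 51);
translate([210, 316, 23]) cylinder(h = 117, r = 20);
translate([210, 316, 140]) cylinder(h = 23, r = 51);


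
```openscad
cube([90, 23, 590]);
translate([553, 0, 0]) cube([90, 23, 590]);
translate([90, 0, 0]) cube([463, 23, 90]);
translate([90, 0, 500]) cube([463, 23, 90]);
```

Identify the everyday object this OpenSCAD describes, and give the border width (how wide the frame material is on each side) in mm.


A picture frame. The border width is 90 mm.

Four thin pieces enclosing a rectangular opening — a picture frame. The two full-height stiles are 590 mm tall; the top rail sits at z = 500 and is 90 mm tall, so the border above the opening is 590 − 500 = 90 mm, matching the stile x-width.


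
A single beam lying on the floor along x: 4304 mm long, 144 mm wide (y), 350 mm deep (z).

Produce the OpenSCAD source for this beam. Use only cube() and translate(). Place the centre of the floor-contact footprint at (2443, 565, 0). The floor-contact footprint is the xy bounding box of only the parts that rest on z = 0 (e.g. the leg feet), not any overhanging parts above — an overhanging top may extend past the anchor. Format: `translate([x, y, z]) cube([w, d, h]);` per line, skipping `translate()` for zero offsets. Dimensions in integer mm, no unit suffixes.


translate([291, 493, 0]) cube([4304, 144, 350]);


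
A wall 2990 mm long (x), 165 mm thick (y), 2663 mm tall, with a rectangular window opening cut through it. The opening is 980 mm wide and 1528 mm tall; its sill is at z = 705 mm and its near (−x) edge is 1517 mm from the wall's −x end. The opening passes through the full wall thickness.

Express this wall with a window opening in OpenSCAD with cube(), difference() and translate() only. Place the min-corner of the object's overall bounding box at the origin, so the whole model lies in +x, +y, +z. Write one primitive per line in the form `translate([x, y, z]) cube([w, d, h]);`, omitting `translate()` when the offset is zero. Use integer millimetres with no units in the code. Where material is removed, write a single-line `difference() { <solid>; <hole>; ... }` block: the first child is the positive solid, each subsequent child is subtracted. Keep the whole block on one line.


difference() { cube([2990, 165, 2663]); translate([1517, 0, 705]) cube([980, 165, 1528]); }


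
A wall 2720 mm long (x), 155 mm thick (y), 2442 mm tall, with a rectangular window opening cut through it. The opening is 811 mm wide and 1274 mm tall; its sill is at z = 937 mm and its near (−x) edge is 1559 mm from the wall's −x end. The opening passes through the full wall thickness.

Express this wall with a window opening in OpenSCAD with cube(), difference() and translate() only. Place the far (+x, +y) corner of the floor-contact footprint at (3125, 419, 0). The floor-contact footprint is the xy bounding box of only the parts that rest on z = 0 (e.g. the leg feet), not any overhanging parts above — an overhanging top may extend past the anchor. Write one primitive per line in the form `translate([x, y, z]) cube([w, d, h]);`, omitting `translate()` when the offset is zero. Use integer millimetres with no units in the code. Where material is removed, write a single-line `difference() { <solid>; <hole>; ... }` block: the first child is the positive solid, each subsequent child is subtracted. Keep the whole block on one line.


difference() { translate([405, 264, 0]) cube([2720, 155, 2442]); translate([1964, 264, 937]) cube([811, 155, 1274]); }


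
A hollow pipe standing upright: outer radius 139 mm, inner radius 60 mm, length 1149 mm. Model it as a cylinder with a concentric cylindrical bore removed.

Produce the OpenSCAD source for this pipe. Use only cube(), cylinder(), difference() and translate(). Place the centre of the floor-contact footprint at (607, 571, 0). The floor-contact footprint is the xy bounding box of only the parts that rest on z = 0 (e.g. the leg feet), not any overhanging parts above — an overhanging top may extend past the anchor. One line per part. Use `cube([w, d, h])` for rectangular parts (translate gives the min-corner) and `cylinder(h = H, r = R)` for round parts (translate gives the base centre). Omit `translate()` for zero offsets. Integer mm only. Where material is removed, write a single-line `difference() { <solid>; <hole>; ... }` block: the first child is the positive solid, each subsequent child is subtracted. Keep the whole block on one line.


difference() { translate([607, 571, 0]) cylinder(h = 1149, r = 139); translate([607, 571, 0]) cylinder(h = 1149, r = 60); }


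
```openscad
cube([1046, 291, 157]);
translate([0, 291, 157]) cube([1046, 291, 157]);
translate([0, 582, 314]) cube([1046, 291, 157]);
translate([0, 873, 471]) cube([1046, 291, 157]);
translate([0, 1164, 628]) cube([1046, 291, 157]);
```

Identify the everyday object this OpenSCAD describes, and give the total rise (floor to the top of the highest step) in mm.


A staircase. The total rise is 785 mm.

5 identical blocks, each offset up and back from the previous — a staircase. Each step is 157 mm tall and there are 5 of them, so the total rise is 5 × 157 = 785 mm.


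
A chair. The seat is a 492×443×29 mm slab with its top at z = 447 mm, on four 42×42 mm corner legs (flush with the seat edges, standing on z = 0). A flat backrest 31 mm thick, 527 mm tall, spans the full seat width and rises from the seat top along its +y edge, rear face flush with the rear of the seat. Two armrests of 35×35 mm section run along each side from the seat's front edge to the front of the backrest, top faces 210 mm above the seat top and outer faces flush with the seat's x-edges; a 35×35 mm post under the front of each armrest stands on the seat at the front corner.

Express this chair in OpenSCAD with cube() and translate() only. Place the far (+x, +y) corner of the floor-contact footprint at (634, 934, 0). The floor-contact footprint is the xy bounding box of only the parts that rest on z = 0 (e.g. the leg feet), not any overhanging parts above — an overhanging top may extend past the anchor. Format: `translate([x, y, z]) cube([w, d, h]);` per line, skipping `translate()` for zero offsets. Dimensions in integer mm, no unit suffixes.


translate([142, 491, 418]) cube([492, 443, 29]);
translate([142, 491, 0]) cube([42, 42, 418]);
translate([592, 491, 0]) cube([42, 42, 418]);
translate([142, 892, 0]) cube([42, 42, 418]);
translate([592, 892, 0]) cube([42, 42, 418]);
translate([142, 903, 447]) cube([492, 31, 527]);
translate([142, 491, 622]) cube([35, 412, 35]);
translate([599, 491, 622]) cube([35, 412, 35]);
translate([142, 491, 447]) cube([35, 35, 175]);
translate([599, 491, 447]) cube([35, 35, 175]);


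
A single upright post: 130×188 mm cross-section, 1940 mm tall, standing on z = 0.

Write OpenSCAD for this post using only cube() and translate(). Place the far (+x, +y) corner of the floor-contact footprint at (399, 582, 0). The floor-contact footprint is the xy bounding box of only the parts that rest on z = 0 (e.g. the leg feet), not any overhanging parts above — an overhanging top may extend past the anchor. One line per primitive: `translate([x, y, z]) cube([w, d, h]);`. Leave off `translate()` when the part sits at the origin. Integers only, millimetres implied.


translate([269, 394, 0]) cube([130, 188, 1940]);


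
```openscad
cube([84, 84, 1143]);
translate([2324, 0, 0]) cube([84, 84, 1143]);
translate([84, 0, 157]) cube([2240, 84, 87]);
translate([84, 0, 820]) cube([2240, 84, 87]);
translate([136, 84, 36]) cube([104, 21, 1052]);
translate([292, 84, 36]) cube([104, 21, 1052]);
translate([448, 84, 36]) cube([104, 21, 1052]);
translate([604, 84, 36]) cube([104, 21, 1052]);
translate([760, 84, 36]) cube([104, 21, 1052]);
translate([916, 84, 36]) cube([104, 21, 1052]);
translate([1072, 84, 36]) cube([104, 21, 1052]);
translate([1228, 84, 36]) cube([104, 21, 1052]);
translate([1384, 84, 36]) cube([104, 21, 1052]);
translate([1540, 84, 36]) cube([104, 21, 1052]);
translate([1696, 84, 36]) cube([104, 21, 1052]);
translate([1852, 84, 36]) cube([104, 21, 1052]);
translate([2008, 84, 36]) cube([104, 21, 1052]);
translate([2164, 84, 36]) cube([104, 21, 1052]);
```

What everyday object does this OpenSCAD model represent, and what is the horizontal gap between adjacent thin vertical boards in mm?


A fence section. The picket gap is 52 mm.

Two posts, two rails, 14 pickets — a fence section. Span 2240 mm holds 14 pickets of 104 mm with 15 equal gaps: ⌊(2240 − 14·104) / 15⌋ = 52 mm.


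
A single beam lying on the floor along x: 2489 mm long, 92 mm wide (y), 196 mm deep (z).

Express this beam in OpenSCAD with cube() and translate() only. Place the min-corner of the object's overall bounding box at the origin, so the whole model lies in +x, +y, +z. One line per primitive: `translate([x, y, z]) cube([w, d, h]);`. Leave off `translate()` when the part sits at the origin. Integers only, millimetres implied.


cube([2489, 92, 196]);


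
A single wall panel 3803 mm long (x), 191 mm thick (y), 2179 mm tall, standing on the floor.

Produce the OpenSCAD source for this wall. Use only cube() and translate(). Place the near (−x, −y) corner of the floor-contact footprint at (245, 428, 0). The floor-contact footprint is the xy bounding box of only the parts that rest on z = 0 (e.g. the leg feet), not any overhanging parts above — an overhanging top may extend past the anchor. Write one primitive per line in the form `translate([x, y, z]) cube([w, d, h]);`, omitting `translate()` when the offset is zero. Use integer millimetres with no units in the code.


translate([245, 428, 0]) cube([3803, 191, 2179]);


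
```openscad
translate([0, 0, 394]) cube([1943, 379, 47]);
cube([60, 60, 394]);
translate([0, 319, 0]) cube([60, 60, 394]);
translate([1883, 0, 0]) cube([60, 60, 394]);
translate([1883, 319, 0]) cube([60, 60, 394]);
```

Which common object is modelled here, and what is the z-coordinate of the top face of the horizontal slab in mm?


A bench. The seat-top height is 441 mm.

A long slab on four corner posts — a bench. The slab sits at z = 394 with thickness 47, so the top is 394 + 47 = 441 mm.


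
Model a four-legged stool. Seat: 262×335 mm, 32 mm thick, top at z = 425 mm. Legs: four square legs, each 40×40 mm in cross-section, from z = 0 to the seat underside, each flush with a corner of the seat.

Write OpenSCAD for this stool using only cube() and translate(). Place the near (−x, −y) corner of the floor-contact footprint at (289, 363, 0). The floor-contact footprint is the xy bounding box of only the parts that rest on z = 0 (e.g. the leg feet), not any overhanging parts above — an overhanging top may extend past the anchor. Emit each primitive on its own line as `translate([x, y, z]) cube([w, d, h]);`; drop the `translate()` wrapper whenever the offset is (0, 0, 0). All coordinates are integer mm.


translate([289, 363, 393]) cube([262, 335, 32]);
translate([289, 363, 0]) cube([40, 40, 393]);
translate([511, 363, 0]) cube([40, 40, 393]);
translate([289, 658, 0]) cube([40, 40, 393]);
translate([511, 658, 0]) cube([40, 40, 393]);


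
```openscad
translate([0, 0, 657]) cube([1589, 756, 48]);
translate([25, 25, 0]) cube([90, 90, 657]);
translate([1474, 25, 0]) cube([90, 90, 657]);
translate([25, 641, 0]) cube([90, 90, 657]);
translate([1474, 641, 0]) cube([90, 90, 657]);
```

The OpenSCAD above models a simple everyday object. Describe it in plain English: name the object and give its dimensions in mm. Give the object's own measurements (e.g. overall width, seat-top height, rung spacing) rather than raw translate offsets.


A table: top 1589 mm (x) × 756 mm (y), 48 mm thick, upper face at z = 705 mm, on four 90×90 mm square legs, each inset 25 mm from the nearest pair of top edges from z = 0 to the bottom of the top.


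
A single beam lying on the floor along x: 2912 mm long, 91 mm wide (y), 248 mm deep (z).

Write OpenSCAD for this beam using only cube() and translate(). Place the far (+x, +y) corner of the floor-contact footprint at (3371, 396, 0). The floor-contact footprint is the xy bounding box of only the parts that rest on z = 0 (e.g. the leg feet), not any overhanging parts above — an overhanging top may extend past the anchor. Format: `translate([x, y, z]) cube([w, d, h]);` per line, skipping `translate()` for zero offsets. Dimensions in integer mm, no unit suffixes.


translate([459, 305, 0]) cube([2912, 91, 248]);


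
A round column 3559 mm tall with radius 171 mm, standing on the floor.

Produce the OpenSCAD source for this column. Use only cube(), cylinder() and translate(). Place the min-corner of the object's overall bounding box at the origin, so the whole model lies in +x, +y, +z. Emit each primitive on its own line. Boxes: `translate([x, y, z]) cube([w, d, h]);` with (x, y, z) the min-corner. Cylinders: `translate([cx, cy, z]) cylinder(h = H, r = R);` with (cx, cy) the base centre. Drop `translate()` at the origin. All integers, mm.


translate([171, 171, 0]) cylinder(h = 3559, r = 171);


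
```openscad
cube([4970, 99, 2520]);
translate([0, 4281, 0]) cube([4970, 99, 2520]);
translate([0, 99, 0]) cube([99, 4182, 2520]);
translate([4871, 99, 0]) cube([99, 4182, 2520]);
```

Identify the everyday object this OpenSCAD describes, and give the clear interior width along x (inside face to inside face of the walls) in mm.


A house (or room) frame. The interior width is 4772 mm.

Four 2520 mm walls enclosing a rectangle with no floor or roof — a room or house frame. Outside width is 4970 mm and wall thickness is 99 mm, so the interior width is 4970 − 2 × 99 = 4772 mm.


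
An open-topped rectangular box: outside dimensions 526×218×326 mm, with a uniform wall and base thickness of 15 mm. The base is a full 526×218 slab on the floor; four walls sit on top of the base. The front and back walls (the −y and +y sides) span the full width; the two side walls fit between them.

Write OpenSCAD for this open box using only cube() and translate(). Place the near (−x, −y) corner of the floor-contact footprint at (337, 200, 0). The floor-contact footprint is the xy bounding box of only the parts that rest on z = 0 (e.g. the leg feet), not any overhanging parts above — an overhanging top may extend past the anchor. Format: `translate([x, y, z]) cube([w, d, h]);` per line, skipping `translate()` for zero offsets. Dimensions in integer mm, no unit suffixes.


translate([337, 200, 0]) cube([526, 218, 15]);
translate([337, 200, 15]) cube([526, 15, 311]);
translate([337, 403, 15]) cube([526, 15, 311]);
translate([337, 215, 15]) cube([15, 188, 311]);
translate([848, 215, 15]) cube([15, 188, 311]);


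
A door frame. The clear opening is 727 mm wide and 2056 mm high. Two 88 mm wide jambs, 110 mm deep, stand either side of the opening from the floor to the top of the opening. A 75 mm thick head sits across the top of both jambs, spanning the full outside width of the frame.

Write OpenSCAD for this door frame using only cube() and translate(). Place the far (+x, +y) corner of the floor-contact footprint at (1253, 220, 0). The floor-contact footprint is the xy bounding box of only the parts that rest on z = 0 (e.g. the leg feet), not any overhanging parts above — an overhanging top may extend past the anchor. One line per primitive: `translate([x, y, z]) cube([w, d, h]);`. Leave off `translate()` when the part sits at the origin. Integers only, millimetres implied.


translate([350, 110, 0]) cube([88, 110, 2056]);
translate([1165, 110, 0]) cube([88, 110, 2056]);
translate([350, 110, 2056]) cube([903, 110, 75]);


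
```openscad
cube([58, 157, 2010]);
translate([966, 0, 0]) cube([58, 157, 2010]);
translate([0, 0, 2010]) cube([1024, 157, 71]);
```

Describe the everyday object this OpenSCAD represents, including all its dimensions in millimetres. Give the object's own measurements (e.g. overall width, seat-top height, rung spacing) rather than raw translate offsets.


A door frame. The clear opening is 908 mm wide and 2010 mm high. Two 58 mm wide jambs, 157 mm deep, stand either side of the opening from the floor to the top of the opening. A 71 mm thick head sits across the top of both jambs, spanning the full outside width of the frame.


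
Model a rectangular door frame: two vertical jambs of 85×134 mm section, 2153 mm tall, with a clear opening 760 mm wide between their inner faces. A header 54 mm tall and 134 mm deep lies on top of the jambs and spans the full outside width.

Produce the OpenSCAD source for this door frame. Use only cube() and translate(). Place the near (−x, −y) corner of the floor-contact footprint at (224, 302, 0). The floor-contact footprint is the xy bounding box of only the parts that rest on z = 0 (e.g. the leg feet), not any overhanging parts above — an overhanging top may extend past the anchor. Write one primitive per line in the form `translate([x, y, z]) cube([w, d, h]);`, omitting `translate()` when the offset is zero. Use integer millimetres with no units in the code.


translate([224, 302, 0]) cube([85, 134, 2153]);
translate([1069, 302, 0]) cube([85, 134, 2153]);
translate([224, 302, 2153]) cube([930, 134, 54]);


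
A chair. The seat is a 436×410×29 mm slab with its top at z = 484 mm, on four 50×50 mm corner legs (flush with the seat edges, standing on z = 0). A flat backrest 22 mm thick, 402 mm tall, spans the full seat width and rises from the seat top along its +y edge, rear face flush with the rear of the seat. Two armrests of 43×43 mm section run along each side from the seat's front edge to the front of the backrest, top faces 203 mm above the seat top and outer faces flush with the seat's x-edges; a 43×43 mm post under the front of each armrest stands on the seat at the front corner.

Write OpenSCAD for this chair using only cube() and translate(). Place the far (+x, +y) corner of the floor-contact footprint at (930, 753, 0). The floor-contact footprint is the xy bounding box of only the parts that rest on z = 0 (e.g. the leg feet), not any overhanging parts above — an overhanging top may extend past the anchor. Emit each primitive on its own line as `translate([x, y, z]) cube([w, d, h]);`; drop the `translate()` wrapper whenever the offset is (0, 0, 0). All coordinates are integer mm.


translate([494, 343, 455]) cube([436, 410, 29]);
translate([494, 343, 0]) cube([50, 50, 455]);
translate([880, 343, 0]) cube([50, 50, 455]);
translate([494, 703, 0]) cube([50, 50, 455]);
translate([880, 703, 0]) cube([50, 50, 455]);
translate([494, 731, 484]) cube([436, 22, 402]);
translate([494, 343, 644]) cube([43, 388, 43]);
translate([887, 343, 644]) cube([43, 388, 43]);
translate([494, 343, 484]) cube([43, 43, 160]);
translate([887, 343, 484]) cube([43, 43, 160]);


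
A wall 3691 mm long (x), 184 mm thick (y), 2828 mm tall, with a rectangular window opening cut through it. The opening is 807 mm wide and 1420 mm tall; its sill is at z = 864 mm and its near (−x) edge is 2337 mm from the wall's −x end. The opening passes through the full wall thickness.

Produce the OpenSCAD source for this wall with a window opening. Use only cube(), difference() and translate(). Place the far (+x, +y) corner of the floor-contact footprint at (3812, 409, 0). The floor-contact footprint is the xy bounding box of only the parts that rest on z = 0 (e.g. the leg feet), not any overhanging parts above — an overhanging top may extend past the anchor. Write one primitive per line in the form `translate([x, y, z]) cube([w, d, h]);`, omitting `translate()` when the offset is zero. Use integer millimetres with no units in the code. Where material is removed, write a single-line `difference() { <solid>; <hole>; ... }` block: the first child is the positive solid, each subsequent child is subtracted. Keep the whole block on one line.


difference() { translate([121, 225, 0]) cube([3691, 184, 2828]); translate([2458, 225, 864]) cube([807, 184, 1420]); }


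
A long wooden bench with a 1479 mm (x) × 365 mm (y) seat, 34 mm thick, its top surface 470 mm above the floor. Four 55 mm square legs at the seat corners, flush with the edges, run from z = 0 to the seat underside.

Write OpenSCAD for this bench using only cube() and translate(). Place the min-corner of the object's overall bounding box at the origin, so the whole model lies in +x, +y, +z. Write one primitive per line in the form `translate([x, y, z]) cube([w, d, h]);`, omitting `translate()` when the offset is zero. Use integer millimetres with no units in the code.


// leg_h = 470 − 34 = 436
translate([0, 0, 436]) cube([1479, 365, 34]);
cube([55, 55, 436]);
translate([0, 310, 0]) cube([55, 55, 436]);
translate([1424, 0, 0]) cube([55, 55, 436]);
translate([1424, 310, 0]) cube([55, 55, 436]);


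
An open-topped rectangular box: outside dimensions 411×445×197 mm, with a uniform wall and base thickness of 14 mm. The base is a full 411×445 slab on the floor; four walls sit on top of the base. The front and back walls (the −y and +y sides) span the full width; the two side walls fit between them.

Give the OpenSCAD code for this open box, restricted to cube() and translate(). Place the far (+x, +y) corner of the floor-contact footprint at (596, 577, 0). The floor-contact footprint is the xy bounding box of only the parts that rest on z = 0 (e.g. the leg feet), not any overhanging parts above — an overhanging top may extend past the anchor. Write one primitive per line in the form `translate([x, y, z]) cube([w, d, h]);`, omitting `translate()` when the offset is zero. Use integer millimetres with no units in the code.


translate([185, 132, 0]) cube([411, 445, 14]);
translate([185, 132, 14]) cube([411, 14, 183]);
translate([185, 563, 14]) cube([411, 14, 183]);
translate([185, 146, 14]) cube([14, 417, 183]);
translate([582, 146, 14]) cube([14, 417, 183]);


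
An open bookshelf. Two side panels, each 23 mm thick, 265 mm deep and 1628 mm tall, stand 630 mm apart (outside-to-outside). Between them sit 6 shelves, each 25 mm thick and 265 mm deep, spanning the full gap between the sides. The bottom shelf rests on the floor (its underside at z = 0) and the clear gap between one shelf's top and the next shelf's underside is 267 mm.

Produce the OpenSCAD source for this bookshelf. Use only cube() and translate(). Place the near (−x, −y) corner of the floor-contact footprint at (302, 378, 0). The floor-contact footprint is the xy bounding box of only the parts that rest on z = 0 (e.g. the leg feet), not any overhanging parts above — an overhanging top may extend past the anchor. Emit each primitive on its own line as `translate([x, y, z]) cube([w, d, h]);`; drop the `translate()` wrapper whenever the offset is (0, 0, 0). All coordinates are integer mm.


translate([302, 378, 0]) cube([23, 265, 1628]);
translate([909, 378, 0]) cube([23, 265, 1628]);
translate([325, 378, 0]) cube([584, 265, 25]);
translate([325, 378, 292]) cube([584, 265, 25]);
translate([325, 378, 584]) cube([584, 265, 25]);
translate([325, 378, 876]) cube([584, 265, 25]);
translate([325, 378, 1168]) cube([584, 265, 25]);
translate([325, 378, 1460]) cube([584, 265, 25]);


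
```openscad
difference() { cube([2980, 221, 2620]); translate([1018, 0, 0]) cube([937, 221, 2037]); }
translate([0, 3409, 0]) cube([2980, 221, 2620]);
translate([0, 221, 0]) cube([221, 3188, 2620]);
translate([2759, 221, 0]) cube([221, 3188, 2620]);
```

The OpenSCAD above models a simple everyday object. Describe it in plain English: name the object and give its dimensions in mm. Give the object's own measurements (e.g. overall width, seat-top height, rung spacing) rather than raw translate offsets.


A single room: four walls, each 2620 mm tall and 221 mm thick, enclosing an outside footprint 2980×3630 mm (x × y), no floor or roof. The front and back walls (−y and +y sides) run the full x-width; the side walls fit between their inner faces. A door opening 937 mm wide and 2037 mm tall is cut through the front wall from the floor up, its −x edge 1018 mm from the wall's −x end.


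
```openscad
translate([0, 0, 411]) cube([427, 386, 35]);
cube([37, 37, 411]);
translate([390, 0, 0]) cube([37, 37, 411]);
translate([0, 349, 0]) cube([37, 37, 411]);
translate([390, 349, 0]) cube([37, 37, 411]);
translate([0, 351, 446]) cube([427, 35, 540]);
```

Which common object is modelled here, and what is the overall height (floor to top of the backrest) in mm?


A chair. The overall height is 986 mm.

A slab on four corner posts with a tall panel at the back — a chair. The seat slab sits at z = 411 with thickness 35, and the 540 mm backrest starts at the seat top, so the overall height is 411 + 35 + 540 = 986 mm.


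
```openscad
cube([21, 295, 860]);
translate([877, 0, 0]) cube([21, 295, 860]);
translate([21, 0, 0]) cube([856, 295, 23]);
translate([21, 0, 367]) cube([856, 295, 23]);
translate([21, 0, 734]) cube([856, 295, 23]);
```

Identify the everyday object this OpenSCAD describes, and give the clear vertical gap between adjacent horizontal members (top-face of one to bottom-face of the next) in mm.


A bookshelf. The clear shelf gap is 344 mm.

Two tall side panels with 3 horizontal boards between them — a bookshelf. The first two shelf undersides are at z = 0 and z = 367; with shelf thickness 23, the clear gap is 367 − 0 − 23 = 344 mm.


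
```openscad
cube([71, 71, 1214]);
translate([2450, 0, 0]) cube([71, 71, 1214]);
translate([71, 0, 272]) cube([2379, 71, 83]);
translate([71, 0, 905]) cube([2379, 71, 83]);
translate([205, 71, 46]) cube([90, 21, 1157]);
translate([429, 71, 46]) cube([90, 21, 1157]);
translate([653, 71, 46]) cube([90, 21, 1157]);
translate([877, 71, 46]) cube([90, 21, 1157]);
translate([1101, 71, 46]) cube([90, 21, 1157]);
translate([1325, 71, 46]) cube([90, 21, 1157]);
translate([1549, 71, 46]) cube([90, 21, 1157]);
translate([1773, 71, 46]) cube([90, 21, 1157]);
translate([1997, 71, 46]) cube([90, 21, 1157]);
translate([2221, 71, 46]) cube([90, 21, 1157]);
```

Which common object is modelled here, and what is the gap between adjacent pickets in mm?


A fence section. The picket gap is 134 mm.

Two posts, two rails, 10 pickets — a fence section. Span 2379 mm holds 10 pickets of 90 mm with 11 equal gaps: ⌊(2379 − 10·90) / 11⌋ = 134 mm.


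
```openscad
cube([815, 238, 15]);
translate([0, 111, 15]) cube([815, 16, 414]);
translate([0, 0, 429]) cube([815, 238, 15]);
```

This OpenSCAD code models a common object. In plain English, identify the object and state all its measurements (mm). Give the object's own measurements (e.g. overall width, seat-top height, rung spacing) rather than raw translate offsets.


An I-beam lying along x, 815 mm long. Overall section height 444 mm. Two flanges 238 mm wide (y) and 15 mm thick, one on the floor and one at the top; a web 16 mm thick runs between them, centred on the flange width.


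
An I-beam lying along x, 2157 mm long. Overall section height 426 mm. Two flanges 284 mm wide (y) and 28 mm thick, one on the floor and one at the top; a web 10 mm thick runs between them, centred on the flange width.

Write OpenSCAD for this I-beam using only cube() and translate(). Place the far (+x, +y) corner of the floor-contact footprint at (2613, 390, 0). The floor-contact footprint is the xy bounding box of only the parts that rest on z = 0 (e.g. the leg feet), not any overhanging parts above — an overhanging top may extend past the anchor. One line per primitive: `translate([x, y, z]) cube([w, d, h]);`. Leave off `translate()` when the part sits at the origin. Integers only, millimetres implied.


translate([456, 106, 0]) cube([2157, 284, 28]);
translate([456, 243, 28]) cube([2157, 10, 370]);
translate([456, 106, 398]) cube([2157, 284, 28]);


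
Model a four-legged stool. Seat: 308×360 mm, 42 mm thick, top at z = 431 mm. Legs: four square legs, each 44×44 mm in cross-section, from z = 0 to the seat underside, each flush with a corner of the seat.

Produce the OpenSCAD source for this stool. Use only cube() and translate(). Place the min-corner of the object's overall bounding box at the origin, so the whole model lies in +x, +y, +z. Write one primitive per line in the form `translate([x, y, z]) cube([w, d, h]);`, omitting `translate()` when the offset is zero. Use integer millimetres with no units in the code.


// leg_h = 431 - 42 = 389
translate([0, 0, 389]) cube([308, 360, 42]);
cube([44, 44, 389]);
translate([264, 0, 0]) cube([44, 44, 389]);
translate([0, 316, 0]) cube([44, 44, 389]);
translate([264, 316, 0]) cube([44, 44, 389]);


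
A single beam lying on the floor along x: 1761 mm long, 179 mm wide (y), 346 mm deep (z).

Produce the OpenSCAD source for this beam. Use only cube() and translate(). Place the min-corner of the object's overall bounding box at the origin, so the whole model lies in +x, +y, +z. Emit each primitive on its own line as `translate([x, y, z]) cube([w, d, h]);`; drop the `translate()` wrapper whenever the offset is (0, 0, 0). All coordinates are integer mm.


cube([1761, 179, 346]);


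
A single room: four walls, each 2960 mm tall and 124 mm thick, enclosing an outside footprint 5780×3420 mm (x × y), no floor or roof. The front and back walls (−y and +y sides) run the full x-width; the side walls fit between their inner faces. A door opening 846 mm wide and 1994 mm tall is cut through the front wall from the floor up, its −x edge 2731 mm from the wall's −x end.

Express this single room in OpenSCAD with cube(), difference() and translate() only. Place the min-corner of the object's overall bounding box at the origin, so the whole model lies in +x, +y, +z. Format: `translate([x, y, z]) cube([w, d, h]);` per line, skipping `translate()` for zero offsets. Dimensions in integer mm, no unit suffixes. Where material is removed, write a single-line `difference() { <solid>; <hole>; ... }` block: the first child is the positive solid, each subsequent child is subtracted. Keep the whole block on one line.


difference() { cube([5780, 124, 2960]); translate([2731, 0, 0]) cube([846, 124, 1994]); }
translate([0, 3296, 0]) cube([5780, 124, 2960]);
translate([0, 124, 0]) cube([124, 3172, 2960]);
translate([5656, 124, 0]) cube([124, 3172, 2960]);


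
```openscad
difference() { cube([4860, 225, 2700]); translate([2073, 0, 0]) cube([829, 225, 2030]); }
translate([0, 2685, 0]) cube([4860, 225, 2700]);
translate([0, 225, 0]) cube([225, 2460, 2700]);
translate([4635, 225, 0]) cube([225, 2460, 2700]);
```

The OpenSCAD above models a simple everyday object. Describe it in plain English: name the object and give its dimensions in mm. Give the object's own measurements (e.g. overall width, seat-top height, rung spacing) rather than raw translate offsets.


A single room: four walls, each 2700 mm tall and 225 mm thick, enclosing an outside footprint 4860×2910 mm (x × y), no floor or roof. The front and back walls (−y and +y sides) run the full x-width; the side walls fit between their inner faces. A door opening 829 mm wide and 2030 mm tall is cut through the front wall from the floor up, its −x edge 2073 mm from the wall's −x end.


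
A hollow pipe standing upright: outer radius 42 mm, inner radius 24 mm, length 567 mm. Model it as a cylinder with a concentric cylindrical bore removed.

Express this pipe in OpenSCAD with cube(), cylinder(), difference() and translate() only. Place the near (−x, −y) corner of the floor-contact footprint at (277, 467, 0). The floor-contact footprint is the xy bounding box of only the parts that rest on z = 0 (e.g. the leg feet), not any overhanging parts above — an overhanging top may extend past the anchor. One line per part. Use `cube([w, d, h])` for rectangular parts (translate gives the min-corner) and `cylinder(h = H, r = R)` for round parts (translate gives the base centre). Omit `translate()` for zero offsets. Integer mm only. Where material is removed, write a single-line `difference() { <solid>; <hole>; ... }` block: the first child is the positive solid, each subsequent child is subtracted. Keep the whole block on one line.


difference() { translate([319, 509, 0]) cylinder(h = 567, r = 42); translate([319, 509, 0]) cylinder(h = 567, r = 24); }


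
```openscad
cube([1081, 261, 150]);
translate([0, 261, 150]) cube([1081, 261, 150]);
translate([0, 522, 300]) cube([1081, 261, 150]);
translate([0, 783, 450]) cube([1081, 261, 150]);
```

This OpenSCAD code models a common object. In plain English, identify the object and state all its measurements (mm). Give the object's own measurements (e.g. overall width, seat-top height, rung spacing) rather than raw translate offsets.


A straight staircase of 4 solid steps. Each step is 1081 mm wide (x), 261 mm deep (y, the going) and 150 mm tall (the rise). The first step rests on the floor; each subsequent step sits one going further in +y and one rise higher in +z, directly behind and above the previous step with no overlap.


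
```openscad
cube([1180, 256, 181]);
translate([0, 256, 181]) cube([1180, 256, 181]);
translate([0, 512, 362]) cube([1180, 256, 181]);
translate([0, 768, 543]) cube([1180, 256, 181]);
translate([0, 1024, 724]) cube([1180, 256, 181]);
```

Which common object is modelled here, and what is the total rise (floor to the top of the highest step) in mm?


A staircase. The total rise is 905 mm.

5 identical blocks, each offset up and back from the previous — a staircase. Each step is 181 mm tall and there are 5 of them, so the total rise is 5 × 181 = 905 mm.


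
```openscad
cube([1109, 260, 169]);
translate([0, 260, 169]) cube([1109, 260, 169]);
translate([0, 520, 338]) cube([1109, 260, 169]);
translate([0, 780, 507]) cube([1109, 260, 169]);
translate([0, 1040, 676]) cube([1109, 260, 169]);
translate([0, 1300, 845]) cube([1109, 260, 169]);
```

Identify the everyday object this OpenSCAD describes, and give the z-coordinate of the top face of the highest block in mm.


A staircase. The total rise is 1014 mm.

6 identical blocks, each offset up and back from the previous — a staircase. Each step is 169 mm tall and there are 6 of them, so the total rise is 6 × 169 = 1014 mm.


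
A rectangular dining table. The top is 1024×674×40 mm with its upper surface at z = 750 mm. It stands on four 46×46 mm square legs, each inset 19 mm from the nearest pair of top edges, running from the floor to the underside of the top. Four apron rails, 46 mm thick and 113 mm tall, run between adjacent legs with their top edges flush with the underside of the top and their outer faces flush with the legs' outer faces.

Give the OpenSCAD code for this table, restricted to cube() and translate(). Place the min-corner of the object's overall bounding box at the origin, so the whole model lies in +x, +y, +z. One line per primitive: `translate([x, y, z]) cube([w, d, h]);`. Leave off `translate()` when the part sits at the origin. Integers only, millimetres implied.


translate([0, 0, 710]) cube([1024, 674, 40]);
translate([19, 19, 0]) cube([46, 46, 710]);
translate([959, 19, 0]) cube([46, 46, 710]);
translate([19, 609, 0]) cube([46, 46, 710]);
translate([959, 609, 0]) cube([46, 46, 710]);
translate([65, 19, 597]) cube([894, 46, 113]);
translate([65, 609, 597]) cube([894, 46, 113]);
translate([19, 65, 597]) cube([46, 544, 113]);
translate([959, 65, 597]) cube([46, 544, 113]);
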